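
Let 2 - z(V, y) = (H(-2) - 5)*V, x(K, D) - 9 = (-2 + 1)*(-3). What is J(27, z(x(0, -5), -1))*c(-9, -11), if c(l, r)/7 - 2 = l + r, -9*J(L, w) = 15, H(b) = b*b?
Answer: 210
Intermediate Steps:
x(K, D) = 12 (x(K, D) = 9 + (-2 + 1)*(-3) = 9 - 1*(-3) = 9 + 3 = 12)
H(b) = b²
z(V, y) = 2 + V (z(V, y) = 2 - ((-2)² - 5)*V = 2 - (4 - 5)*V = 2 - (-1)*V = 2 + V)
J(L, w) = -5/3 (J(L, w) = -⅑*15 = -5/3)
c(l, r) = 14 + 7*l + 7*r (c(l, r) = 14 + 7*(l + r) = 14 + (7*l + 7*r) = 14 + 7*l + 7*r)
J(27, z(x(0, -5), -1))*c(-9, -11) = -5*(14 + 7*(-9) + 7*(-11))/3 = -5*(14 - 63 - 77)/3 = -5/3*(-126) = 210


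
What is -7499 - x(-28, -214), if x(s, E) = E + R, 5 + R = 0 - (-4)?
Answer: -7284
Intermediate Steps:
R = -1 (R = -5 + (0 - (-4)) = -5 + (0 - 4*(-1)) = -5 + (0 + 4) = -5 + 4 = -1)
x(s, E) = -1 + E (x(s, E) = E - 1 = -1 + E)
-7499 - x(-28, -214) = -7499 - (-1 - 214) = -7499 - 1*(-215) = -7499 + 215 = -7284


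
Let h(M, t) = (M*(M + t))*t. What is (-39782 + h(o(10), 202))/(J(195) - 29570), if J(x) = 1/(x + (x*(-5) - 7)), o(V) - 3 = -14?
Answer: 17395848/1108171 ≈ 15.698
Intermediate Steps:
o(V) = -11 (o(V) = 3 - 14 = -11)
h(M, t) = M*t*(M + t)
J(x) = 1/(-7 - 4*x) (J(x) = 1/(x + (-5*x - 7)) = 1/(x + (-7 - 5*x)) = 1/(-7 - 4*x))
(-39782 + h(o(10), 202))/(J(195) - 29570) = (-39782 - 11*202*(-11 + 202))/(-1/(7 + 4*195) - 29570) = (-39782 - 11*202*191)/(-1/(7 + 780) - 29570) = (-39782 - 424402)/(-1/787 - 29570) = -464184/(-1*1/787 - 29570) = -464184/(-1/787 - 29570) = -464184/(-23271591/787) = -464184*(-787/23271591) = 17395848/1108171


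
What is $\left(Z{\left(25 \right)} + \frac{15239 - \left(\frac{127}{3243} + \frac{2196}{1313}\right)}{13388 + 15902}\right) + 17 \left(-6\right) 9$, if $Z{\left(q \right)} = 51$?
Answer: $- \frac{54033049969324}{62359274055} \approx -866.48$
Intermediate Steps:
$\left(Z{\left(25 \right)} + \frac{15239 - \left(\frac{127}{3243} + \frac{2196}{1313}\right)}{13388 + 15902}\right) + 17 \left(-6\right) 9 = \left(51 + \frac{15239 - \left(\frac{127}{3243} + \frac{2196}{1313}\right)}{13388 + 15902}\right) + 17 \left(-6\right) 9 = \left(51 + \frac{15239 - \frac{7288379}{4258059}}{29290}\right) - 918 = \left(51 + \left(15239 - \frac{7288379}{4258059}\right) \frac{1}{29290}\right) - 918 = \left(51 + \frac{64881272722}{4258059} \cdot \frac{1}{29290}\right) - 918 = \left(51 + \frac{32440636361}{62359274055}\right) - 918 = \frac{3212763613166}{62359274055} - 918 = - \frac{54033049969324}{62359274055}$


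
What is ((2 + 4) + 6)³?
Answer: 1728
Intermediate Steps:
((2 + 4) + 6)³ = (6 + 6)³ = 12³ = 1728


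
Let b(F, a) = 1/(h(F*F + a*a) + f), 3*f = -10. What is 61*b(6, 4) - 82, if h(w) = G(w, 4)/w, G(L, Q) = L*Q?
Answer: 19/2 ≈ 9.5000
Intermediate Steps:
f = -10/3 (f = (⅓)*(-10) = -10/3 ≈ -3.3333)
h(w) = 4 (h(w) = (w*4)/w = (4*w)/w = 4)
b(F, a) = 3/2 (b(F, a) = 1/(4 - 10/3) = 1/(⅔) = 3/2)
61*b(6, 4) - 82 = 61*(3/2) - 82 = 183/2 - 82 = 19/2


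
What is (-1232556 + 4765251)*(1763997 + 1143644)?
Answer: 10271808822495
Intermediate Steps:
(-1232556 + 4765251)*(1763997 + 1143644) = 3532695*2907641 = 10271808822495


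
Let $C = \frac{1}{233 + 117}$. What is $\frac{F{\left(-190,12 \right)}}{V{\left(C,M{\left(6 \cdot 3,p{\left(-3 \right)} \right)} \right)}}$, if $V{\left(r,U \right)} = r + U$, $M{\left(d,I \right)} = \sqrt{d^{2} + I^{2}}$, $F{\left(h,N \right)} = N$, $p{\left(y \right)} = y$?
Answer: $- \frac{4200}{40792499} + \frac{4410000 \sqrt{37}}{40792499} \approx 0.65749$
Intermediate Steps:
$C = \frac{1}{350} \approx 0.0028571$
$M{\left(d,I \right)} = \sqrt{I^{2} + d^{2}}$
$V{\left(r,U \right)} = U + r$
$\frac{F{\left(-190,12 \right)}}{V{\left(C,M{\left(6 \cdot 3,p{\left(-3 \right)} \right)} \right)}} = \frac{12}{\sqrt{\left(-3\right)^{2} + \left(6 \cdot 3\right)^{2}} + \frac{1}{350}} = \frac{12}{\sqrt{9 + 18^{2}} + \frac{1}{350}} = \frac{12}{\sqrt{9 + 324} + \frac{1}{350}} = \frac{12}{\sqrt{333} + \frac{1}{350}} = \frac{12}{3 \sqrt{37} + \frac{1}{350}} = \frac{12}{\frac{1}{350} + 3 \sqrt{37}}$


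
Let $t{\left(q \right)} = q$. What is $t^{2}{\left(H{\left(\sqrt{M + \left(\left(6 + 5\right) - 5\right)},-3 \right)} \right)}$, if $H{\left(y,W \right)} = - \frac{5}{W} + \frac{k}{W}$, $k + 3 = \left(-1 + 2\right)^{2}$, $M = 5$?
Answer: $\frac{49}{9} \approx 5.4444$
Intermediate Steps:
$k = -2$ ($k = -3 + \left(-1 + 2\right)^{2} = -3 + 1^{2} = -3 + 1 = -2$)
$H{\left(y,W \right)} = - \frac{7}{W}$ ($H{\left(y,W \right)} = - \frac{5}{W} - \frac{2}{W} = - \frac{7}{W}$)
$t^{2}{\left(H{\left(\sqrt{M + \left(\left(6 + 5\right) - 5\right)},-3 \right)} \right)} = \left(- \frac{7}{-3}\right)^{2} = \left(\left(-7\right) \left(- \frac{1}{3}\right)\right)^{2} = \left(\frac{7}{3}\right)^{2} = \frac{49}{9}$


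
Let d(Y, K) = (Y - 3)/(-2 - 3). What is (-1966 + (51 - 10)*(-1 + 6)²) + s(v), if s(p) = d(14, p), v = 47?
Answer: -4716/5 ≈ -943.20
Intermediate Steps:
d(Y, K) = ⅗ - Y/5 (d(Y, K) = (-3 + Y)/(-5) = (-3 + Y)*(-⅕) = ⅗ - Y/5)
s(p) = -11/5 (s(p) = ⅗ - ⅕*14 = ⅗ - 14/5 = -11/5)
(-1966 + (51 - 10)*(-1 + 6)²) + s(v) = (-1966 + (51 - 10)*(-1 + 6)²) - 11/5 = (-1966 + 41*5²) - 11/5 = (-1966 + 41*25) - 11/5 = (-1966 + 1025) - 11/5 = -941 - 11/5 = -4716/5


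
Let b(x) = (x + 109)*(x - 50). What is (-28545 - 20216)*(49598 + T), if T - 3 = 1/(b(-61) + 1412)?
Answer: -9471215468915/3916 ≈ -2.4186e+9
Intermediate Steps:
b(x) = (-50 + x)*(109 + x) (b(x) = (109 + x)*(-50 + x) = (-50 + x)*(109 + x))
T = 11747/3916 (T = 3 + 1/((-5450 + (-61)² + 59*(-61)) + 1412) = 3 + 1/((-5450 + 3721 - 3599) + 1412) = 3 + 1/(-5328 + 1412) = 3 + 1/(-3916) = 3 - 1/3916 = 11747/3916 ≈ 2.9997)
(-28545 - 20216)*(49598 + T) = (-28545 - 20216)*(49598 + 11747/3916) = -48761*194237515/3916 = -9471215468915/3916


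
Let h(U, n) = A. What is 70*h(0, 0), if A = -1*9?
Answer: -630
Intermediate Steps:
A = -9
h(U, n) = -9
70*h(0, 0) = 70*(-9) = -630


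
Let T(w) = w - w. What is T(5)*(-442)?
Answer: 0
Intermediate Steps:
T(w) = 0
T(5)*(-442) = 0*(-442) = 0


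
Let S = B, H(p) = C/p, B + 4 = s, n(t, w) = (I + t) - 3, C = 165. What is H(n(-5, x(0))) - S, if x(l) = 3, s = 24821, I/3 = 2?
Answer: -49799/2 ≈ -24900.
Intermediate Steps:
I = 6 (I = 3*2 = 6)
n(t, w) = 3 + t (n(t, w) = (6 + t) - 3 = 3 + t)
B = 24817 (B = -4 + 24821 = 24817)
H(p) = 165/p
S = 24817
H(n(-5, x(0))) - S = 165/(3 - 5) - 1*24817 = 165/(-2) - 24817 = 165*(-½) - 24817 = -165/2 - 24817 = -49799/2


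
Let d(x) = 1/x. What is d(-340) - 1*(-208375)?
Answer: 70847499/340 ≈ 2.0838e+5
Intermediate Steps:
d(-340) - 1*(-208375) = 1/(-340) - 1*(-208375) = -1/340 + 208375 = 70847499/340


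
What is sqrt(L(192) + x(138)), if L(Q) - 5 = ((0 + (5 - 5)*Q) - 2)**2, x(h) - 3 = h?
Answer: 5*sqrt(6) ≈ 12.247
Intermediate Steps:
x(h) = 3 + h
L(Q) = 9 (L(Q) = 5 + ((0 + (5 - 5)*Q) - 2)**2 = 5 + ((0 + 0*Q) - 2)**2 = 5 + ((0 + 0) - 2)**2 = 5 + (0 - 2)**2 = 5 + (-2)**2 = 5 + 4 = 9)
sqrt(L(192) + x(138)) = sqrt(9 + (3 + 138)) = sqrt(9 + 141) = sqrt(150) = 5*sqrt(6)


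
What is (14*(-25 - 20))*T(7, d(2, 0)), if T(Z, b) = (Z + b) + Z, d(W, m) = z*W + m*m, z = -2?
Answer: -6300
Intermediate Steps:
d(W, m) = m² - 2*W (d(W, m) = -2*W + m*m = -2*W + m² = m² - 2*W)
T(Z, b) = b + 2*Z
(14*(-25 - 20))*T(7, d(2, 0)) = (14*(-25 - 20))*((0² - 2*2) + 2*7) = (14*(-45))*((0 - 4) + 14) = -630*(-4 + 14) = -630*10 = -6300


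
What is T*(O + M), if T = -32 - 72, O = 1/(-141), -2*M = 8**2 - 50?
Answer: 102752/141 ≈ 728.74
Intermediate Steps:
M = -7 (M = -(8**2 - 50)/2 = -(64 - 50)/2 = -1/2*14 = -7)
O = -1/141 ≈ -0.0070922
T = -104
T*(O + M) = -104*(-1/141 - 7) = -104*(-988/141) = 102752/141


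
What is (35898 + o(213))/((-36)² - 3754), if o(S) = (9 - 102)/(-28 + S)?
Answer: -6641037/454730 ≈ -14.604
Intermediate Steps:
o(S) = -93/(-28 + S)
(35898 + o(213))/((-36)² - 3754) = (35898 - 93/(-28 + 213))/((-36)² - 3754) = (35898 - 93/185)/(1296 - 3754) = (35898 - 93*1/185)/(-2458) = (35898 - 93/185)*(-1/2458) = (6641037/185)*(-1/2458) = -6641037/454730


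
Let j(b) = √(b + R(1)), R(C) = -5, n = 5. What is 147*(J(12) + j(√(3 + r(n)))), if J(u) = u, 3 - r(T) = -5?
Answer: 1764 + 147*√(-5 + √11) ≈ 1764.0 + 190.73*I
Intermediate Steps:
r(T) = 8 (r(T) = 3 - 1*(-5) = 3 + 5 = 8)
j(b) = √(-5 + b) (j(b) = √(b - 5) = √(-5 + b))
147*(J(12) + j(√(3 + r(n)))) = 147*(12 + √(-5 + √(3 + 8))) = 147*(12 + √(-5 + √11)) = 1764 + 147*√(-5 + √11)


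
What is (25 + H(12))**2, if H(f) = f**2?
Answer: 28561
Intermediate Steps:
(25 + H(12))**2 = (25 + 12**2)**2 = (25 + 144)**2 = 169**2 = 28561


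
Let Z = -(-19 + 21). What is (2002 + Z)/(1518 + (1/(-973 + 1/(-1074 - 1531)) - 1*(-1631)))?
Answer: 5069332000/7981660629 ≈ 0.63512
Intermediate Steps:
Z = -2 (Z = -1*2 = -2)
(2002 + Z)/(1518 + (1/(-973 + 1/(-1074 - 1531)) - 1*(-1631))) = (2002 - 2)/(1518 + (1/(-973 + 1/(-1074 - 1531)) - 1*(-1631))) = 2000/(1518 + (1/(-973 + 1/(-2605)) + 1631)) = 2000/(1518 + (1/(-973 - 1/2605) + 1631)) = 2000/(1518 + (1/(-2534666/2605) + 1631)) = 2000/(1518 + (-2605/2534666 + 1631)) = 2000/(1518 + 4134037641/2534666) = 2000/(7981660629/2534666) = 2000*(2534666/7981660629) = 5069332000/7981660629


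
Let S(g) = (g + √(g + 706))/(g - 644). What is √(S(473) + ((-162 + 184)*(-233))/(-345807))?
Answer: √(-109063213945 - 695459793*√131)/199101 ≈ 1.7182*I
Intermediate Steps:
S(g) = (g + √(706 + g))/(-644 + g)
√(S(473) + ((-162 + 184)*(-233))/(-345807)) = √((473 + √(706 + 473))/(-644 + 473) + ((-162 + 184)*(-233))/(-345807)) = √((473 + √1179)/(-171) + (22*(-233))*(-1/345807)) = √(-(473 + 3*√131)/171 - 5126*(-1/345807)) = √((-473/171 - √131/57) + 466/31437) = √(-1643335/597303 - √131/57)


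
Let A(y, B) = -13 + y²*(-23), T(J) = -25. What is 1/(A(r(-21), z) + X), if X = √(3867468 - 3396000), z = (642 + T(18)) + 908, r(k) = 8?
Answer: -495/577919 - 2*√117867/1733757 ≈ -0.0012526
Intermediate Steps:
z = 1525 (z = (642 - 25) + 908 = 617 + 908 = 1525)
X = 2*√117867 (X = √471468 = 2*√117867 ≈ 686.63)
A(y, B) = -13 - 23*y²
1/(A(r(-21), z) + X) = 1/((-13 - 23*8²) + 2*√117867) = 1/((-13 - 23*64) + 2*√117867) = 1/((-13 - 1472) + 2*√117867) = 1/(-1485 + 2*√117867)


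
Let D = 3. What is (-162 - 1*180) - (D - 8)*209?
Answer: 703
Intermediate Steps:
(-162 - 1*180) - (D - 8)*209 = (-162 - 1*180) - (3 - 8)*209 = (-162 - 180) - 1*(-5)*209 = -342 + 5*209 = -342 + 1045 = 703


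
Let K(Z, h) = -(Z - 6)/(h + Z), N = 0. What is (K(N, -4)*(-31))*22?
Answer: 1023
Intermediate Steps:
K(Z, h) = -(-6 + Z)/(Z + h)
(K(N, -4)*(-31))*22 = (((6 - 1*0)/(0 - 4))*(-31))*22 = (((6 + 0)/(-4))*(-31))*22 = (-1/4*6*(-31))*22 = -3/2*(-31)*22 = (93/2)*22 = 1023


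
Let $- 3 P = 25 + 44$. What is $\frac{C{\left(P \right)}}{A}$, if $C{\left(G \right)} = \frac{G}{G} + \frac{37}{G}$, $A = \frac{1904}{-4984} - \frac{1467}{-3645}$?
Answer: $- \frac{504630}{16951} \approx -29.77$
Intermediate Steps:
$P = -23$ ($P = - \frac{25 + 44}{3} = \left(- \frac{1}{3}\right) 69 = -23$)
$A = \frac{737}{36045}$ ($A = 1904 \left(- \frac{1}{4984}\right) - - \frac{163}{405} = - \frac{34}{89} + \frac{163}{405} = \frac{737}{36045} \approx 0.020447$)
$C{\left(G \right)} = 1 + \frac{37}{G}$
$\frac{C{\left(P \right)}}{A} = \frac{\frac{1}{-23} \left(37 - 23\right)}{\frac{737}{36045}} = \left(- \frac{1}{23}\right) 14 \cdot \frac{36045}{737} = \left(- \frac{14}{23}\right) \frac{36045}{737} = - \frac{504630}{16951}$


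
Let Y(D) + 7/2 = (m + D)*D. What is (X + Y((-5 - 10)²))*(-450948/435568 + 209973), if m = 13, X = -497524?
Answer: -20302440362928945/217784 ≈ -9.3223e+10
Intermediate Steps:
Y(D) = -7/2 + D*(13 + D) (Y(D) = -7/2 + (13 + D)*D = -7/2 + D*(13 + D))
(X + Y((-5 - 10)²))*(-450948/435568 + 209973) = (-497524 + (-7/2 + ((-5 - 10)²)² + 13*(-5 - 10)²))*(-450948/435568 + 209973) = (-497524 + (-7/2 + ((-15)²)² + 13*(-15)²))*(-450948*1/435568 + 209973) = (-497524 + (-7/2 + 225² + 13*225))*(-112737/108892 + 209973) = (-497524 + (-7/2 + 50625 + 2925))*(22864267179/108892) = (-497524 + 107093/2)*(22864267179/108892) = -887955/2*22864267179/108892 = -20302440362928945/217784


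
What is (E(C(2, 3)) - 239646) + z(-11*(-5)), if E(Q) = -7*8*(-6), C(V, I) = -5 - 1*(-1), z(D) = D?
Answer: -239255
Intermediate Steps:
C(V, I) = -4 (C(V, I) = -5 + 1 = -4)
E(Q) = 336 (E(Q) = -56*(-6) = 336)
(E(C(2, 3)) - 239646) + z(-11*(-5)) = (336 - 239646) - 11*(-5) = -239310 + 55 = -239255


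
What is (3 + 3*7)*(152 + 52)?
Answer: 4896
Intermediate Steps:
(3 + 3*7)*(152 + 52) = (3 + 21)*204 = 24*204 = 4896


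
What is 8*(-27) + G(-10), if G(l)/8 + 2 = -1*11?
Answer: -320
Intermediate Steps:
G(l) = -104 (G(l) = -16 + 8*(-1*11) = -16 + 8*(-11) = -16 - 88 = -104)
8*(-27) + G(-10) = 8*(-27) - 104 = -216 - 104 = -320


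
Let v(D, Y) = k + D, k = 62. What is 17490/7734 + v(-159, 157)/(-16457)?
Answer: 48097188/21213073 ≈ 2.2673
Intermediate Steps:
v(D, Y) = 62 + D
17490/7734 + v(-159, 157)/(-16457) = 17490/7734 + (62 - 159)/(-16457) = 17490*(1/7734) - 97*(-1/16457) = 2915/1289 + 97/16457 = 48097188/21213073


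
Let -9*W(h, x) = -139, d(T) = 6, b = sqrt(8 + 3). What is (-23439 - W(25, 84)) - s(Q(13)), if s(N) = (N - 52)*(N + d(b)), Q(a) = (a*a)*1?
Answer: -395365/9 ≈ -43929.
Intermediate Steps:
b = sqrt(11) ≈ 3.3166
W(h, x) = 139/9 (W(h, x) = -1/9*(-139) = 139/9)
Q(a) = a**2 (Q(a) = a**2*1 = a**2)
s(N) = (-52 + N)*(6 + N) (s(N) = (N - 52)*(N + 6) = (-52 + N)*(6 + N))
(-23439 - W(25, 84)) - s(Q(13)) = (-23439 - 1*139/9) - (-312 + (13**2)**2 - 46*13**2) = (-23439 - 139/9) - (-312 + 169**2 - 46*169) = -211090/9 - (-312 + 28561 - 7774) = -211090/9 - 1*20475 = -211090/9 - 20475 = -395365/9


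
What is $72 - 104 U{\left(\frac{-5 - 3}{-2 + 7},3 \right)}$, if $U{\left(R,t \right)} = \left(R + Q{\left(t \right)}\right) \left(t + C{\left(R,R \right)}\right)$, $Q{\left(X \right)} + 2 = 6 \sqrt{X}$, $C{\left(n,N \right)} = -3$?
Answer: $72$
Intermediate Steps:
$Q{\left(X \right)} = -2 + 6 \sqrt{X}$
$U{\left(R,t \right)} = \left(-3 + t\right) \left(-2 + R + 6 \sqrt{t}\right)$ ($U{\left(R,t \right)} = \left(R + \left(-2 + 6 \sqrt{t}\right)\right) \left(t - 3\right) = \left(-2 + R + 6 \sqrt{t}\right) \left(-3 + t\right) = \left(-3 + t\right) \left(-2 + R + 6 \sqrt{t}\right)$)
$72 - 104 U{\left(\frac{-5 - 3}{-2 + 7},3 \right)} = 72 - 104 \left(6 - 18 \sqrt{3} - 3 \frac{-5 - 3}{-2 + 7} - 6 + 6 \cdot 3^{\frac{3}{2}} + \frac{-5 - 3}{-2 + 7} \cdot 3\right) = 72 - 104 \left(6 - 18 \sqrt{3} - 3 \left(- \frac{8}{5}\right) - 6 + 6 \cdot 3 \sqrt{3} + - \frac{8}{5} \cdot 3\right) = 72 - 104 \left(6 - 18 \sqrt{3} - 3 \left(\left(-8\right) \frac{1}{5}\right) - 6 + 18 \sqrt{3} + \left(-8\right) \frac{1}{5} \cdot 3\right) = 72 - 104 \left(6 - 18 \sqrt{3} - - \frac{24}{5} - 6 + 18 \sqrt{3} - \frac{24}{5}\right) = 72 - 104 \left(6 - 18 \sqrt{3} + \frac{24}{5} - 6 + 18 \sqrt{3} - \frac{24}{5}\right) = 72 - 0 = 72 + 0 = 72$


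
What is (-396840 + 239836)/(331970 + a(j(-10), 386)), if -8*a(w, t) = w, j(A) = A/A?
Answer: -1256032/2655759 ≈ -0.47295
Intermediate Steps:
j(A) = 1
a(w, t) = -w/8
(-396840 + 239836)/(331970 + a(j(-10), 386)) = (-396840 + 239836)/(331970 - ⅛*1) = -157004/(331970 - ⅛) = -157004/2655759/8 = -157004*8/2655759 = -1256032/2655759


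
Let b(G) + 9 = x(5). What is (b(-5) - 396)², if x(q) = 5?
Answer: 160000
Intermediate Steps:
b(G) = -4 (b(G) = -9 + 5 = -4)
(b(-5) - 396)² = (-4 - 396)² = (-400)² = 160000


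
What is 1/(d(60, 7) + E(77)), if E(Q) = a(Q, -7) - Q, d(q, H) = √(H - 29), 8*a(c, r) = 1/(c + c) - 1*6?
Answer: -118009584/9208541497 - 1517824*I*√22/9208541497 ≈ -0.012815 - 0.00077311*I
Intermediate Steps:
a(c, r) = -¾ + 1/(16*c) (a(c, r) = (1/(c + c) - 1*6)/8 = (1/(2*c) - 6)/8 = (-6 + 1/(2*c))/8 = -¾ + 1/(16*c))
d(q, H) = √(-29 + H)
E(Q) = -Q + (1 - 12*Q)/(16*Q) (E(Q) = (1 - 12*Q)/(16*Q) - Q = -Q + (1 - 12*Q)/(16*Q))
1/(d(60, 7) + E(77)) = 1/(√(-29 + 7) + (-¾ - 1*77 + (1/16)/77)) = 1/(√(-22) + (-¾ - 77 + (1/16)*(1/77))) = 1/(I*√22 + (-¾ - 77 + 1/1232)) = 1/(I*√22 - 95787/1232) = 1/(-95787/1232 + I*√22)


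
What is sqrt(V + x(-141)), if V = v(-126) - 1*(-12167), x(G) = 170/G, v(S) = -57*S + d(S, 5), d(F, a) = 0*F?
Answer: sqrt(384653499)/141 ≈ 139.10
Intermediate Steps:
d(F, a) = 0
v(S) = -57*S (v(S) = -57*S + 0 = -57*S)
V = 19349 (V = -57*(-126) - 1*(-12167) = 7182 + 12167 = 19349)
sqrt(V + x(-141)) = sqrt(19349 + 170/(-141)) = sqrt(19349 + 170*(-1/141)) = sqrt(19349 - 170/141) = sqrt(2728039/141) = sqrt(384653499)/141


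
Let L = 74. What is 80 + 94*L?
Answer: 7036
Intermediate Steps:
80 + 94*L = 80 + 94*74 = 80 + 6956 = 7036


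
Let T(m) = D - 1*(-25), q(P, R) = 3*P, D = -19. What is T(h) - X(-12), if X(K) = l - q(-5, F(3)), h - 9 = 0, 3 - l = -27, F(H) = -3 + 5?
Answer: -39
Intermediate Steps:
F(H) = 2
l = 30 (l = 3 - 1*(-27) = 3 + 27 = 30)
h = 9 (h = 9 + 0 = 9)
X(K) = 45 (X(K) = 30 - 3*(-5) = 30 - 1*(-15) = 30 + 15 = 45)
T(m) = 6 (T(m) = -19 - 1*(-25) = -19 + 25 = 6)
T(h) - X(-12) = 6 - 1*45 = 6 - 45 = -39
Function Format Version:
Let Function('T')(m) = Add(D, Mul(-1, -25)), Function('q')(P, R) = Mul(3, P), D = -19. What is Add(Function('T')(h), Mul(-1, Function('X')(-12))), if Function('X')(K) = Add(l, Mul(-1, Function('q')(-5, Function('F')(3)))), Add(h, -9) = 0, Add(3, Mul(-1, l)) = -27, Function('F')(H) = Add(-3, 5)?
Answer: -39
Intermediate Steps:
Function('F')(H) = 2
l = 30 (l = Add(3, Mul(-1, -27)) = Add(3, 27) = 30)
h = 9 (h = Add(9, 0) = 9)
Function('X')(K) = 45 (Function('X')(K) = Add(30, Mul(-1, Mul(3, -5))) = Add(30, Mul(-1, -15)) = Add(30, 15) = 45)
Function('T')(m) = 6 (Function('T')(m) = Add(-19, Mul(-1, -25)) = Add(-19, 25) = 6)
Add(Function('T')(h), Mul(-1, Function('X')(-12))) = Add(6, Mul(-1, 45)) = Add(6, -45) = -39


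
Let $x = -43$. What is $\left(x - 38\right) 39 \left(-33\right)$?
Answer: $104247$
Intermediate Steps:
$\left(x - 38\right) 39 \left(-33\right) = \left(-43 - 38\right) 39 \left(-33\right) = \left(-81\right) 39 \left(-33\right) = \left(-3159\right) \left(-33\right) = 104247$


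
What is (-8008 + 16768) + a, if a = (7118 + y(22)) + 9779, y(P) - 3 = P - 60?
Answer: 25622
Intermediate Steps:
y(P) = -57 + P (y(P) = 3 + (P - 60) = 3 + (-60 + P) = -57 + P)
a = 16862 (a = (7118 + (-57 + 22)) + 9779 = (7118 - 35) + 9779 = 7083 + 9779 = 16862)
(-8008 + 16768) + a = (-8008 + 16768) + 16862 = 8760 + 16862 = 25622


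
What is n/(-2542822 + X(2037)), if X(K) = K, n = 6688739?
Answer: -6688739/2540785 ≈ -2.6325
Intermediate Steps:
n/(-2542822 + X(2037)) = 6688739/(-2542822 + 2037) = 6688739/(-2540785) = 6688739*(-1/2540785) = -6688739/2540785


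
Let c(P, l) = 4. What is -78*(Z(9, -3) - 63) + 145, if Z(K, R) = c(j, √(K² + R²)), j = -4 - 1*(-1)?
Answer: 4747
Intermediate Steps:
j = -3 (j = -4 + 1 = -3)
Z(K, R) = 4
-78*(Z(9, -3) - 63) + 145 = -78*(4 - 63) + 145 = -78*(-59) + 145 = 4602 + 145 = 4747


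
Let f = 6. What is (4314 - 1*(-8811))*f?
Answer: 78750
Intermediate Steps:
(4314 - 1*(-8811))*f = (4314 - 1*(-8811))*6 = (4314 + 8811)*6 = 13125*6 = 78750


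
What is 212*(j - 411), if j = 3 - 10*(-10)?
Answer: -65296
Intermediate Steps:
j = 103 (j = 3 + 100 = 103)
212*(j - 411) = 212*(103 - 411) = 212*(-308) = -65296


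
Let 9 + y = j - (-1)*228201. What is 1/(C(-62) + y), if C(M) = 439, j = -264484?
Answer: -1/35853 ≈ -2.7892e-5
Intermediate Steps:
y = -36292 (y = -9 + (-264484 - (-1)*228201) = -9 + (-264484 - 1*(-228201)) = -9 + (-264484 + 228201) = -9 - 36283 = -36292)
1/(C(-62) + y) = 1/(439 - 36292) = 1/(-35853) = -1/35853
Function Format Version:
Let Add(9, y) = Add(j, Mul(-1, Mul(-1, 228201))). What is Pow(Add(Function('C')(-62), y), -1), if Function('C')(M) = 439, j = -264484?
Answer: Rational(-1, 35853) ≈ -2.7892e-5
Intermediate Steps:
y = -36292 (y = Add(-9, Add(-264484, Mul(-1, Mul(-1, 228201)))) = Add(-9, Add(-264484, Mul(-1, -228201))) = Add(-9, Add(-264484, 228201)) = Add(-9, -36283) = -36292)
Pow(Add(Function('C')(-62), y), -1) = Pow(Add(439, -36292), -1) = Pow(-35853, -1) = Rational(-1, 35853)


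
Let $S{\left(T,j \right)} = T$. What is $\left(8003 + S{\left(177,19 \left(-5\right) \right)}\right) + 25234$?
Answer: $33414$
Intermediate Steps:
$\left(8003 + S{\left(177,19 \left(-5\right) \right)}\right) + 25234 = \left(8003 + 177\right) + 25234 = 8180 + 25234 = 33414$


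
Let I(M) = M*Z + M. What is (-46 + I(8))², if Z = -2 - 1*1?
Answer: 3844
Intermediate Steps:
Z = -3 (Z = -2 - 1 = -3)
I(M) = -2*M (I(M) = M*(-3) + M = -3*M + M = -2*M)
(-46 + I(8))² = (-46 - 2*8)² = (-46 - 16)² = (-62)² = 3844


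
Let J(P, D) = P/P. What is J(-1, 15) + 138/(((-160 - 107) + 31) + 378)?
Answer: 140/71 ≈ 1.9718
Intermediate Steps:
J(P, D) = 1
J(-1, 15) + 138/(((-160 - 107) + 31) + 378) = 1 + 138/(((-160 - 107) + 31) + 378) = 1 + 138/((-267 + 31) + 378) = 1 + 138/(-236 + 378) = 1 + 138/142 = 1 + 138*(1/142) = 1 + 69/71 = 140/71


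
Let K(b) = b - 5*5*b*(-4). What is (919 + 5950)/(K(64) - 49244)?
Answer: -6869/42780 ≈ -0.16057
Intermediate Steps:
K(b) = 101*b (K(b) = b - (-100)*b = b + 100*b = 101*b)
(919 + 5950)/(K(64) - 49244) = (919 + 5950)/(101*64 - 49244) = 6869/(6464 - 49244) = 6869/(-42780) = 6869*(-1/42780) = -6869/42780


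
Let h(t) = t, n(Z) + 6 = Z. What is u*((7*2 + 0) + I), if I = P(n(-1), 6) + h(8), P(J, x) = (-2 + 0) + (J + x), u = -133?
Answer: -2527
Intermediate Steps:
n(Z) = -6 + Z
P(J, x) = -2 + J + x (P(J, x) = -2 + (J + x) = -2 + J + x)
I = 5 (I = (-2 + (-6 - 1) + 6) + 8 = (-2 - 7 + 6) + 8 = -3 + 8 = 5)
u*((7*2 + 0) + I) = -133*((7*2 + 0) + 5) = -133*((14 + 0) + 5) = -133*(14 + 5) = -133*19 = -2527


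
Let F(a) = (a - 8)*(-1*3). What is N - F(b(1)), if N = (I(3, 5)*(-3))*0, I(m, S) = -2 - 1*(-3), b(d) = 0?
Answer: -24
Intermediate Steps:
I(m, S) = 1 (I(m, S) = -2 + 3 = 1)
F(a) = 24 - 3*a (F(a) = (-8 + a)*(-3) = 24 - 3*a)
N = 0 (N = (1*(-3))*0 = -3*0 = 0)
N - F(b(1)) = 0 - (24 - 3*0) = 0 - (24 + 0) = 0 - 1*24 = 0 - 24 = -24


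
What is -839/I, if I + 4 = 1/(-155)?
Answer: 130045/621 ≈ 209.41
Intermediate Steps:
I = -621/155 (I = -4 + 1/(-155) = -4 - 1/155 = -621/155 ≈ -4.0065)
-839/I = -839/(-621/155) = -839*(-155/621) = 130045/621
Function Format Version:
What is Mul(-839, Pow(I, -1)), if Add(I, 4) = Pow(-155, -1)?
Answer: Rational(130045, 621) ≈ 209.41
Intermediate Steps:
I = Rational(-621, 155) (I = Add(-4, Pow(-155, -1)) = Add(-4, Rational(-1, 155)) = Rational(-621, 155) ≈ -4.0065)
Mul(-839, Pow(I, -1)) = Mul(-839, Pow(Rational(-621, 155), -1)) = Mul(-839, Rational(-155, 621)) = Rational(130045, 621)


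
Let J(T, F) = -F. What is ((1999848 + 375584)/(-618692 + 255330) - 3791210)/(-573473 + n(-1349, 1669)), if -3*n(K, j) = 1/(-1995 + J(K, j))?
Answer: 7571201792892192/1145247115876415 ≈ 6.6110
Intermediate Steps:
n(K, j) = -1/(3*(-1995 - j))
((1999848 + 375584)/(-618692 + 255330) - 3791210)/(-573473 + n(-1349, 1669)) = ((1999848 + 375584)/(-618692 + 255330) - 3791210)/(-573473 + 1/(3*(1995 + 1669))) = (2375432/(-363362) - 3791210)/(-573473 + (⅓)/3664) = (2375432*(-1/363362) - 3791210)/(-573473 + (⅓)*(1/3664)) = (-1187716/181681 - 3791210)/(-573473 + 1/10992) = -688792011726/(181681*(-6303615215/10992)) = -688792011726/181681*(-10992/6303615215) = 7571201792892192/1145247115876415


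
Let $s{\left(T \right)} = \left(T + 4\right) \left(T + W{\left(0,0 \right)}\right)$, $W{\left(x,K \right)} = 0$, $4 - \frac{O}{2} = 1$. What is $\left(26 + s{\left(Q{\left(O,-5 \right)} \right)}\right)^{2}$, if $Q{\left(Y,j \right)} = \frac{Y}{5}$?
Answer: $\frac{649636}{625} \approx 1039.4$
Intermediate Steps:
$O = 6$ ($O = 8 - 2 = 6$)
$Q{\left(Y,j \right)} = \frac{Y}{5}$ ($Q{\left(Y,j \right)} = Y \frac{1}{5} = \frac{Y}{5}$)
$s{\left(T \right)} = T \left(4 + T\right)$ ($s{\left(T \right)} = \left(T + 4\right) \left(T + 0\right) = \left(4 + T\right) T = T \left(4 + T\right)$)
$\left(26 + s{\left(Q{\left(O,-5 \right)} \right)}\right)^{2} = \left(26 + \frac{1}{5} \cdot 6 \left(4 + \frac{1}{5} \cdot 6\right)\right)^{2} = \left(26 + \frac{6 \left(4 + \frac{6}{5}\right)}{5}\right)^{2} = \left(26 + \frac{6}{5} \cdot \frac{26}{5}\right)^{2} = \left(26 + \frac{156}{25}\right)^{2} = \left(\frac{806}{25}\right)^{2} = \frac{649636}{625}$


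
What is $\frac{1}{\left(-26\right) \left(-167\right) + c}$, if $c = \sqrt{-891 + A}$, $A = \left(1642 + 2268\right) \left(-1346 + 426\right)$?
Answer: $\frac{4342}{22451055} - \frac{i \sqrt{3598091}}{22451055} \approx 0.0001934 - 8.4489 \cdot 10^{-5} i$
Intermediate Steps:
$A = -3597200$ ($A = 3910 \left(-920\right) = -3597200$)
$c = i \sqrt{3598091}$ ($c = \sqrt{-891 - 3597200} = \sqrt{-3598091} = i \sqrt{3598091} \approx 1896.9 i$)
$\frac{1}{\left(-26\right) \left(-167\right) + c} = \frac{1}{\left(-26\right) \left(-167\right) + i \sqrt{3598091}} = \frac{1}{4342 + i \sqrt{3598091}}$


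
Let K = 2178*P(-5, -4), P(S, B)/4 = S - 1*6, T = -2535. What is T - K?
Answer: 93297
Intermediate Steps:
P(S, B) = -24 + 4*S (P(S, B) = 4*(S - 1*6) = 4*(S - 6) = 4*(-6 + S) = -24 + 4*S)
K = -95832 (K = 2178*(-24 + 4*(-5)) = 2178*(-24 - 20) = 2178*(-44) = -95832)
T - K = -2535 - 1*(-95832) = -2535 + 95832 = 93297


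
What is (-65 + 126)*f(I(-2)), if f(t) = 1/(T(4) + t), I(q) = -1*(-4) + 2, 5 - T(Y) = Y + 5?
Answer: 61/2 ≈ 30.500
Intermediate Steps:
T(Y) = -Y (T(Y) = 5 - (Y + 5) = 5 - (5 + Y) = 5 + (-5 - Y) = -Y)
I(q) = 6 (I(q) = 4 + 2 = 6)
f(t) = 1/(-4 + t) (f(t) = 1/(-1*4 + t) = 1/(-4 + t))
(-65 + 126)*f(I(-2)) = (-65 + 126)/(-4 + 6) = 61/2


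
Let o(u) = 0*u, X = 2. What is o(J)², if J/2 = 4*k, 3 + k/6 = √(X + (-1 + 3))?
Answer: 0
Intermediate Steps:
k = -6 (k = -18 + 6*√(2 + (-1 + 3)) = -18 + 6*√(2 + 2) = -18 + 6*√4 = -18 + 6*2 = -18 + 12 = -6)
J = -48 (J = 2*(4*(-6)) = 2*(-24) = -48)
o(u) = 0
o(J)² = 0² = 0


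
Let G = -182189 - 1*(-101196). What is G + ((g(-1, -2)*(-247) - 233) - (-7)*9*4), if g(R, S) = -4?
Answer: -79986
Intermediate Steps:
G = -80993 (G = -182189 + 101196 = -80993)
G + ((g(-1, -2)*(-247) - 233) - (-7)*9*4) = -80993 + ((-4*(-247) - 233) - (-7)*9*4) = -80993 + ((988 - 233) - (-7)*36) = -80993 + (755 - 1*(-252)) = -80993 + (755 + 252) = -80993 + 1007 = -79986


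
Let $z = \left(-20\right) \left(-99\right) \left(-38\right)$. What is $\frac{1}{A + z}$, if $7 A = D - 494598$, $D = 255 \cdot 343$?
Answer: $- \frac{7}{933813} \approx -7.4961 \cdot 10^{-6}$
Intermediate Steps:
$D = 87465$
$z = -75240$ ($z = 1980 \left(-38\right) = -75240$)
$A = - \frac{407133}{7}$ ($A = \frac{87465 - 494598}{7} = \frac{1}{7} \left(-407133\right) = - \frac{407133}{7} \approx -58162.0$)
$\frac{1}{A + z} = \frac{1}{- \frac{407133}{7} - 75240} = \frac{1}{- \frac{933813}{7}} = - \frac{7}{933813}$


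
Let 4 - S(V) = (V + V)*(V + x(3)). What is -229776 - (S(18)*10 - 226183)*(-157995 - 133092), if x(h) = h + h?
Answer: -68342508897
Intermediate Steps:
x(h) = 2*h
S(V) = 4 - 2*V*(6 + V) (S(V) = 4 - (V + V)*(V + 2*3) = 4 - 2*V*(V + 6) = 4 - 2*V*(6 + V))
-229776 - (S(18)*10 - 226183)*(-157995 - 133092) = -229776 - ((4 - 12*18 - 2*18**2)*10 - 226183)*(-157995 - 133092) = -229776 - ((4 - 216 - 2*324)*10 - 226183)*(-291087) = -229776 - ((4 - 216 - 648)*10 - 226183)*(-291087) = -229776 - (-860*10 - 226183)*(-291087) = -229776 - (-8600 - 226183)*(-291087) = -229776 - (-234783)*(-291087) = -229776 - 1*68342279121 = -229776 - 68342279121 = -68342508897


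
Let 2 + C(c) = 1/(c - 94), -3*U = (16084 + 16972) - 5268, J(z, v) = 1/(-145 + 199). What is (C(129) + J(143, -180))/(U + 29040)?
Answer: -3691/37379160 ≈ -9.8745e-5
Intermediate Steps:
J(z, v) = 1/54
U = -27788/3 (U = -((16084 + 16972) - 5268)/3 = -(33056 - 5268)/3 = -⅓*27788 = -27788/3 ≈ -9262.7)
C(c) = -2 + 1/(-94 + c) (C(c) = -2 + 1/(c - 94) = -2 + 1/(-94 + c))
(C(129) + J(143, -180))/(U + 29040) = ((189 - 2*129)/(-94 + 129) + 1/54)/(-27788/3 + 29040) = ((189 - 258)/35 + 1/54)/(59332/3) = ((1/35)*(-69) + 1/54)*(3/59332) = (-69/35 + 1/54)*(3/59332) = -3691/1890*3/59332 = -3691/37379160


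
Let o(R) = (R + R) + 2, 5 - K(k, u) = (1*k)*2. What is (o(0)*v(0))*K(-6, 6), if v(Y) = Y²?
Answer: 0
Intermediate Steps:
K(k, u) = 5 - 2*k (K(k, u) = 5 - 1*k*2 = 5 - k*2 = 5 - 2*k)
o(R) = 2 + 2*R (o(R) = 2*R + 2 = 2 + 2*R)
(o(0)*v(0))*K(-6, 6) = ((2 + 2*0)*0²)*(5 - 2*(-6)) = ((2 + 0)*0)*(5 + 12) = (2*0)*17 = 0*17 = 0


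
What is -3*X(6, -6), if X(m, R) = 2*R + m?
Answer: 18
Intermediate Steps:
X(m, R) = m + 2*R
-3*X(6, -6) = -3*(6 + 2*(-6)) = -3*(6 - 12) = -3*(-6) = 18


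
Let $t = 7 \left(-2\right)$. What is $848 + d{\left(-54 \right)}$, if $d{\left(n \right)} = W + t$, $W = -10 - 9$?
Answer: $815$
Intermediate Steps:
$W = -19$ ($W = -10 - 9 = -19$)
$t = -14$
$d{\left(n \right)} = -33$ ($d{\left(n \right)} = -19 - 14 = -33$)
$848 + d{\left(-54 \right)} = 848 - 33 = 815$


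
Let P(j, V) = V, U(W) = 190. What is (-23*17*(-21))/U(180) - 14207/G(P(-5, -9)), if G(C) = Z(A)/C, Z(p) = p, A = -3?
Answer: -8089779/190 ≈ -42578.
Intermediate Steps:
G(C) = -3/C
(-23*17*(-21))/U(180) - 14207/G(P(-5, -9)) = (-23*17*(-21))/190 - 14207/((-3/(-9))) = -391*(-21)*(1/190) - 14207/((-3*(-⅑))) = 8211*(1/190) - 14207/⅓ = 8211/190 - 14207*3 = 8211/190 - 42621 = -8089779/190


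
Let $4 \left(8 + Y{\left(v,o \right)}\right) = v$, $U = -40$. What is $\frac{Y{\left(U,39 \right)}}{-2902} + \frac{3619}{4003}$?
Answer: $\frac{5287196}{5808353} \approx 0.91027$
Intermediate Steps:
$Y{\left(v,o \right)} = -8 + \frac{v}{4}$
$\frac{Y{\left(U,39 \right)}}{-2902} + \frac{3619}{4003} = \frac{-8 + \frac{1}{4} \left(-40\right)}{-2902} + \frac{3619}{4003} = \left(-8 - 10\right) \left(- \frac{1}{2902}\right) + 3619 \cdot \frac{1}{4003} = \left(-18\right) \left(- \frac{1}{2902}\right) + \frac{3619}{4003} = \frac{9}{1451} + \frac{3619}{4003} = \frac{5287196}{5808353}$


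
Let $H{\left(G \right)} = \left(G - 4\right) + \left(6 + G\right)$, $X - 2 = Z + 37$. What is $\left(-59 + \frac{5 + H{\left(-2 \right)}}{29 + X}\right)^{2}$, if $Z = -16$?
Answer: $\frac{9394225}{2704} \approx 3474.2$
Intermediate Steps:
$X = 23$ ($X = 2 + \left(-16 + 37\right) = 2 + 21 = 23$)
$H{\left(G \right)} = 2 + 2 G$ ($H{\left(G \right)} = \left(-4 + G\right) + \left(6 + G\right) = 2 + 2 G$)
$\left(-59 + \frac{5 + H{\left(-2 \right)}}{29 + X}\right)^{2} = \left(-59 + \frac{5 + \left(2 + 2 \left(-2\right)\right)}{29 + 23}\right)^{2} = \left(-59 + \frac{5 + \left(2 - 4\right)}{52}\right)^{2} = \left(-59 + \left(5 - 2\right) \frac{1}{52}\right)^{2} = \left(-59 + 3 \cdot \frac{1}{52}\right)^{2} = \left(-59 + \frac{3}{52}\right)^{2} = \left(- \frac{3065}{52}\right)^{2} = \frac{9394225}{2704}$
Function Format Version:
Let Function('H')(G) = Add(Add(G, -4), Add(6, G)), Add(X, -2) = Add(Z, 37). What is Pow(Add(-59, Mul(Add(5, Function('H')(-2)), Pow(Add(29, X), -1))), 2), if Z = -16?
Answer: Rational(9394225, 2704) ≈ 3474.2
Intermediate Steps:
X = 23 (X = Add(2, Add(-16, 37)) = Add(2, 21) = 23)
Function('H')(G) = Add(2, Mul(2, G)) (Function('H')(G) = Add(Add(-4, G), Add(6, G)) = Add(2, Mul(2, G)))
Pow(Add(-59, Mul(Add(5, Function('H')(-2)), Pow(Add(29, X), -1))), 2) = Pow(Add(-59, Mul(Add(5, Add(2, Mul(2, -2))), Pow(Add(29, 23), -1))), 2) = Pow(Add(-59, Mul(Add(5, Add(2, -4)), Pow(52, -1))), 2) = Pow(Add(-59, Mul(Add(5, -2), Rational(1, 52))), 2) = Pow(Add(-59, Mul(3, Rational(1, 52))), 2) = Pow(Add(-59, Rational(3, 52)), 2) = Pow(Rational(-3065, 52), 2) = Rational(9394225, 2704)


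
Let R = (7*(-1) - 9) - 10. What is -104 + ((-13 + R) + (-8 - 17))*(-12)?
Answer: 664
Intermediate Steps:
R = -26 (R = (-7 - 9) - 10 = -16 - 10 = -26)
-104 + ((-13 + R) + (-8 - 17))*(-12) = -104 + ((-13 - 26) + (-8 - 17))*(-12) = -104 + (-39 - 25)*(-12) = -104 - 64*(-12) = -104 + 768 = 664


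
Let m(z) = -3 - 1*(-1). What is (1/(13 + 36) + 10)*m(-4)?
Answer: -982/49 ≈ -20.041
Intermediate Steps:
m(z) = -2 (m(z) = -3 + 1 = -2)
(1/(13 + 36) + 10)*m(-4) = (1/(13 + 36) + 10)*(-2) = (1/49 + 10)*(-2) = (491/49)*(-2) = -982/49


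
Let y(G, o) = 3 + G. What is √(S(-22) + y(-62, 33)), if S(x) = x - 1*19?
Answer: 10*I ≈ 10.0*I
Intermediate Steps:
S(x) = -19 + x (S(x) = x - 19 = -19 + x)
√(S(-22) + y(-62, 33)) = √((-19 - 22) + (3 - 62)) = √(-41 - 59) = √(-100) = 10*I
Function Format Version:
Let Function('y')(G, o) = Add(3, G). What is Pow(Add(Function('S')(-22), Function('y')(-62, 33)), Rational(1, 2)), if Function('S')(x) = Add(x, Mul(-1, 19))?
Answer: Mul(10, I) ≈ Mul(10.000, I)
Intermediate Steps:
Function('S')(x) = Add(-19, x) (Function('S')(x) = Add(x, -19) = Add(-19, x))
Pow(Add(Function('S')(-22), Function('y')(-62, 33)), Rational(1, 2)) = Pow(Add(Add(-19, -22), Add(3, -62)), Rational(1, 2)) = Pow(Add(-41, -59), Rational(1, 2)) = Pow(-100, Rational(1, 2)) = Mul(10, I)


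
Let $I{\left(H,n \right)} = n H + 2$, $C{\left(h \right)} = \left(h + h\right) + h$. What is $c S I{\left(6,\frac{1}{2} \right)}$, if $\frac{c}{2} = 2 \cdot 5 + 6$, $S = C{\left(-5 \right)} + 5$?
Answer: $-1600$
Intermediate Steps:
$C{\left(h \right)} = 3 h$ ($C{\left(h \right)} = 2 h + h = 3 h$)
$I{\left(H,n \right)} = 2 + H n$ ($I{\left(H,n \right)} = H n + 2 = 2 + H n$)
$S = -10$ ($S = 3 \left(-5\right) + 5 = -15 + 5 = -10$)
$c = 32$ ($c = 2 \left(2 \cdot 5 + 6\right) = 2 \left(10 + 6\right) = 2 \cdot 16 = 32$)
$c S I{\left(6,\frac{1}{2} \right)} = 32 \left(-10\right) \left(2 + \frac{6}{2}\right) = - 320 \left(2 + 6 \cdot \frac{1}{2}\right) = - 320 \left(2 + 3\right) = \left(-320\right) 5 = -1600$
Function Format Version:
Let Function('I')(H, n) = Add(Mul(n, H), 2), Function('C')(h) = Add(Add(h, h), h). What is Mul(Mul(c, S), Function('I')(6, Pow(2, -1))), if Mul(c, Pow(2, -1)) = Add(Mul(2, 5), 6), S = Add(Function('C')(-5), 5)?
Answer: -1600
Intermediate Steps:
Function('C')(h) = Mul(3, h) (Function('C')(h) = Add(Mul(2, h), h) = Mul(3, h))
Function('I')(H, n) = Add(2, Mul(H, n)) (Function('I')(H, n) = Add(Mul(H, n), 2) = Add(2, Mul(H, n)))
S = -10 (S = Add(Mul(3, -5), 5) = Add(-15, 5) = -10)
c = 32 (c = Mul(2, Add(Mul(2, 5), 6)) = Mul(2, Add(10, 6)) = Mul(2, 16) = 32)
Mul(Mul(c, S), Function('I')(6, Pow(2, -1))) = Mul(Mul(32, -10), Add(2, Mul(6, Pow(2, -1)))) = Mul(-320, Add(2, Mul(6, Rational(1, 2)))) = Mul(-320, Add(2, 3)) = Mul(-320, 5) = -1600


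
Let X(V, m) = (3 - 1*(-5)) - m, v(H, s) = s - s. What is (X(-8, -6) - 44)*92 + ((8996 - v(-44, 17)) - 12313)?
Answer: -6077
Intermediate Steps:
v(H, s) = 0
X(V, m) = 8 - m (X(V, m) = (3 + 5) - m = 8 - m)
(X(-8, -6) - 44)*92 + ((8996 - v(-44, 17)) - 12313) = ((8 - 1*(-6)) - 44)*92 + ((8996 - 1*0) - 12313) = ((8 + 6) - 44)*92 + ((8996 + 0) - 12313) = (14 - 44)*92 + (8996 - 12313) = -30*92 - 3317 = -2760 - 3317 = -6077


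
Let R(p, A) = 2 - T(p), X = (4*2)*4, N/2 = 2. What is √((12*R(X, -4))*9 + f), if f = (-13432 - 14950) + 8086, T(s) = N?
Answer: 4*I*√1282 ≈ 143.22*I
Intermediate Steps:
N = 4 (N = 2*2 = 4)
T(s) = 4
f = -20296 (f = -28382 + 8086 = -20296)
X = 32 (X = 8*4 = 32)
R(p, A) = -2 (R(p, A) = 2 - 1*4 = 2 - 4 = -2)
√((12*R(X, -4))*9 + f) = √((12*(-2))*9 - 20296) = √(-24*9 - 20296) = √(-216 - 20296) = √(-20512) = 4*I*√1282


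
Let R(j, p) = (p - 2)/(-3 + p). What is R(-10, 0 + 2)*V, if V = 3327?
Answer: 0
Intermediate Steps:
R(j, p) = (-2 + p)/(-3 + p)
R(-10, 0 + 2)*V = ((-2 + (0 + 2))/(-3 + (0 + 2)))*3327 = ((-2 + 2)/(-3 + 2))*3327 = (0/(-1))*3327 = -1*0*3327 = 0*3327 = 0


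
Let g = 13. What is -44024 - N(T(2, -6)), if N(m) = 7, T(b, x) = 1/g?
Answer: -44031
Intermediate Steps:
T(b, x) = 1/13
-44024 - N(T(2, -6)) = -44024 - 1*7 = -44024 - 7 = -44031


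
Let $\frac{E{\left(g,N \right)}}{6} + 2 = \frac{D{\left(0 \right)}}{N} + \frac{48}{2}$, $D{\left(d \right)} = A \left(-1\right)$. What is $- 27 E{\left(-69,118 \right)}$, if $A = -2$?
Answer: $- \frac{210438}{59} \approx -3566.7$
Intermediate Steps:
$D{\left(d \right)} = 2$ ($D{\left(d \right)} = \left(-2\right) \left(-1\right) = 2$)
$E{\left(g,N \right)} = 132 + \frac{12}{N}$ ($E{\left(g,N \right)} = -12 + 6 \left(\frac{2}{N} + \frac{48}{2}\right) = -12 + 6 \left(\frac{2}{N} + 48 \cdot \frac{1}{2}\right) = -12 + 6 \left(\frac{2}{N} + 24\right) = -12 + 6 \left(24 + \frac{2}{N}\right) = -12 + \left(144 + \frac{12}{N}\right) = 132 + \frac{12}{N}$)
$- 27 E{\left(-69,118 \right)} = - 27 \left(132 + \frac{12}{118}\right) = - 27 \left(132 + 12 \cdot \frac{1}{118}\right) = - 27 \left(132 + \frac{6}{59}\right) = \left(-27\right) \frac{7794}{59} = - \frac{210438}{59}$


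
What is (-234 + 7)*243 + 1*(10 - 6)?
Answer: -55157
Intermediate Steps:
(-234 + 7)*243 + 1*(10 - 6) = -227*243 + 1*4 = -55161 + 4 = -55157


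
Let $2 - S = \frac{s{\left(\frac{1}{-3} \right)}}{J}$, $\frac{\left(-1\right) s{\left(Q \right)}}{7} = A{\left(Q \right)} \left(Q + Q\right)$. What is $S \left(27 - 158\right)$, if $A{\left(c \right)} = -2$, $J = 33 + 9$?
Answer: $- \frac{2620}{9} \approx -291.11$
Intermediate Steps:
$J = 42$
$s{\left(Q \right)} = 28 Q$ ($s{\left(Q \right)} = - 7 \left(- 2 \left(Q + Q\right)\right) = - 7 \left(- 2 \cdot 2 Q\right) = - 7 \left(- 4 Q\right) = 28 Q$)
$S = \frac{20}{9}$ ($S = 2 - \frac{28 \frac{1}{-3}}{42} = 2 - 28 \left(- \frac{1}{3}\right) \frac{1}{42} = 2 - \left(- \frac{28}{3}\right) \frac{1}{42} = 2 - - \frac{2}{9} = 2 + \frac{2}{9} = \frac{20}{9} \approx 2.2222$)
$S \left(27 - 158\right) = \frac{20 \left(27 - 158\right)}{9} = \frac{20}{9} \left(-131\right) = - \frac{2620}{9}$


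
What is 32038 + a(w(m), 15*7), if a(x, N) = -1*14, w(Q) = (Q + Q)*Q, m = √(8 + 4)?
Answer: 32024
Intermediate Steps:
m = 2*√3 (m = √12 = 2*√3 ≈ 3.4641)
w(Q) = 2*Q² (w(Q) = (2*Q)*Q = 2*Q²)
a(x, N) = -14
32038 + a(w(m), 15*7) = 32038 - 14 = 32024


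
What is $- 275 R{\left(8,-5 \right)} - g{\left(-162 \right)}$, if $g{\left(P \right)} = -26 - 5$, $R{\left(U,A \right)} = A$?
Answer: $1406$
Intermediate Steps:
$g{\left(P \right)} = -31$
$- 275 R{\left(8,-5 \right)} - g{\left(-162 \right)} = \left(-275\right) \left(-5\right) - -31 = 1375 + 31 = 1406$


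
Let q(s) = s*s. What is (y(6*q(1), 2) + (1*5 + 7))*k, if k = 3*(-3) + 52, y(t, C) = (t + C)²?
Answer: 3268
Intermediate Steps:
q(s) = s²
y(t, C) = (C + t)²
k = 43 (k = -9 + 52 = 43)
(y(6*q(1), 2) + (1*5 + 7))*k = ((2 + 6*1²)² + (1*5 + 7))*43 = ((2 + 6*1)² + (5 + 7))*43 = ((2 + 6)² + 12)*43 = (8² + 12)*43 = (64 + 12)*43 = 76*43 = 3268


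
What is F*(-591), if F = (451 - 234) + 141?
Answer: -211578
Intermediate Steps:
F = 358 (F = 217 + 141 = 358)
F*(-591) = 358*(-591) = -211578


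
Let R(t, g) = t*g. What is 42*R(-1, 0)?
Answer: 0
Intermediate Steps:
R(t, g) = g*t
42*R(-1, 0) = 42*(0*(-1)) = 42*0 = 0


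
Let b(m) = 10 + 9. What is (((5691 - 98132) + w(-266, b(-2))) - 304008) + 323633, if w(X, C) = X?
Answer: -73082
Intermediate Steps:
b(m) = 19
(((5691 - 98132) + w(-266, b(-2))) - 304008) + 323633 = (((5691 - 98132) - 266) - 304008) + 323633 = ((-92441 - 266) - 304008) + 323633 = (-92707 - 304008) + 323633 = -396715 + 323633 = -73082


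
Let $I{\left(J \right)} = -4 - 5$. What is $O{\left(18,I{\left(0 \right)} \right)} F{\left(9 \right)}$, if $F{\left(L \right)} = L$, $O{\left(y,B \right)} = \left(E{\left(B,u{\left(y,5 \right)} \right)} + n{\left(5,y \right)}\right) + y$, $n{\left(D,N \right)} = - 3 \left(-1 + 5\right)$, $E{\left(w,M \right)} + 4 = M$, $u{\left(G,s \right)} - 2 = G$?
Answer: $198$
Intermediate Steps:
$u{\left(G,s \right)} = 2 + G$
$E{\left(w,M \right)} = -4 + M$
$n{\left(D,N \right)} = -12$ ($n{\left(D,N \right)} = \left(-3\right) 4 = -12$)
$I{\left(J \right)} = -9$
$O{\left(y,B \right)} = -14 + 2 y$ ($O{\left(y,B \right)} = \left(\left(-4 + \left(2 + y\right)\right) - 12\right) + y = \left(\left(-2 + y\right) - 12\right) + y = \left(-14 + y\right) + y = -14 + 2 y$)
$O{\left(18,I{\left(0 \right)} \right)} F{\left(9 \right)} = \left(-14 + 2 \cdot 18\right) 9 = \left(-14 + 36\right) 9 = 22 \cdot 9 = 198$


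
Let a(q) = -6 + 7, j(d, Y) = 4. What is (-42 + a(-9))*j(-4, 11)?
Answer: -164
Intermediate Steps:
a(q) = 1
(-42 + a(-9))*j(-4, 11) = (-42 + 1)*4 = -41*4 = -164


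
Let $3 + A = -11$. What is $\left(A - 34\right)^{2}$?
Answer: $2304$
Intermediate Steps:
$A = -14$ ($A = -3 - 11 = -14$)
$\left(A - 34\right)^{2} = \left(-14 - 34\right)^{2} = \left(-48\right)^{2} = 2304$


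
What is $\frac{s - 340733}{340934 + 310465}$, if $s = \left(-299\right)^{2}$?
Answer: $- \frac{251332}{651399} \approx -0.38583$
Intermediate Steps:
$s = 89401$
$\frac{s - 340733}{340934 + 310465} = \frac{89401 - 340733}{340934 + 310465} = - \frac{251332}{651399}$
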